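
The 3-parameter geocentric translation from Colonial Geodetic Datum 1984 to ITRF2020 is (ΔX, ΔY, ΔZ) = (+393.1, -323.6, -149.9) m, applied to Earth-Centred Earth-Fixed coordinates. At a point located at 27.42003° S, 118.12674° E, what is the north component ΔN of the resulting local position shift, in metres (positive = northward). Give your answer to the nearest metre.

At φ = -27.42003°, λ = 118.12674°: sin φ = -0.460510, cos φ = 0.887654, sin λ = 0.881907, cos λ = -0.471424.
ΔN = −sin φ cos λ·ΔX − sin φ sin λ·ΔY + cos φ·ΔZ = −(-0.460510)(-0.471424)(393.1) − (-0.460510)(0.881907)(-323.6) + (0.887654)(-149.9) = -349.82 m.

ΔN = -350 m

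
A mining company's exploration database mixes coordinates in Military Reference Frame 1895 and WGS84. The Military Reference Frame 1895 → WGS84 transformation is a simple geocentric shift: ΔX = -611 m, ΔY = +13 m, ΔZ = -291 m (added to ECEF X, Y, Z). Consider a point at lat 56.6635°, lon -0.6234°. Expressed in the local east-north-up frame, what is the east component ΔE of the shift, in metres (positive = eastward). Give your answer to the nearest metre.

At φ = 56.6635°, λ = -0.6234°: sin φ = 0.835457, cos φ = 0.549555, sin λ = -0.010880, cos λ = 0.999941.
ΔE = −sin λ·ΔX + cos λ·ΔY = −(-0.010880)·(-611) + (0.999941)·(13) = 6.35 m.

ΔE = 6 m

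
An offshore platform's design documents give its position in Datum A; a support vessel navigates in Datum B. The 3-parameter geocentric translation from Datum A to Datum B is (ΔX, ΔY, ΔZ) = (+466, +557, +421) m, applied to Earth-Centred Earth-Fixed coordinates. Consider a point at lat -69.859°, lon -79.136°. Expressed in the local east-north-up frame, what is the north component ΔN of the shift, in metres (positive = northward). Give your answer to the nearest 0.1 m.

At φ = -69.859°, λ = -79.136°: sin φ = -0.938848, cos φ = 0.344332, sin λ = -0.982077, cos λ = 0.188478.
ΔN = −sin φ cos λ·ΔX − sin φ sin λ·ΔY + cos φ·ΔZ = −(-0.938848)(0.188478)(466) − (-0.938848)(-0.982077)(557) + (0.344332)(421) = -286.14 m.

ΔN = -286.1 m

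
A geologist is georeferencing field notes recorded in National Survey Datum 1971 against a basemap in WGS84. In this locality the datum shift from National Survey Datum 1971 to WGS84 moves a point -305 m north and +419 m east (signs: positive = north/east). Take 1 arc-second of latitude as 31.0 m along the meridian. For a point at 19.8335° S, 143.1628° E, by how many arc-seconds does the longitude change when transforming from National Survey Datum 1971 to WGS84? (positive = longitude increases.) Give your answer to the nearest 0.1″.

Δλ = 14.4″

At latitude -19.8335°, cos φ = 0.940683.
1″ of longitude at this latitude = 31.00 × cos φ = 29.1612 m, so Δλ = 419.0 / 29.1612 = 14.368″.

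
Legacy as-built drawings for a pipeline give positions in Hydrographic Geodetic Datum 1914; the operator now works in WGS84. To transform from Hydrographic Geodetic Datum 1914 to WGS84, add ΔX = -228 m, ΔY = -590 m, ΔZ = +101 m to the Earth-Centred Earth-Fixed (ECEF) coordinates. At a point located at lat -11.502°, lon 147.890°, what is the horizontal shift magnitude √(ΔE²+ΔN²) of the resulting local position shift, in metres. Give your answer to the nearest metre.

625 m

The local east axis at (φ, λ) is (−sin λ, cos λ, 0), so ΔE = −sin(147.890°)·(-228) + cos(147.890°)·(-590) = 620.94 m.
The local north axis is (−sin φ cos λ, −sin φ sin λ, cos φ), giving ΔN = 38.509 − 62.535 + 98.972 = 74.95 m.
Horizontal magnitude = √(ΔE² + ΔN²) = √(620.94² + 74.95²) = 625.45 m.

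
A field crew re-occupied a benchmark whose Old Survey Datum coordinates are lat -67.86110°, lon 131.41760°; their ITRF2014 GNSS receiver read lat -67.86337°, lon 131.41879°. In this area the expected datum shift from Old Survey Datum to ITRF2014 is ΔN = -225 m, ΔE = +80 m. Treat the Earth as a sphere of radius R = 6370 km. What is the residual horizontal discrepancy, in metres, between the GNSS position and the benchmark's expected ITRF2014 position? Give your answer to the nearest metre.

Observed coordinate differences: Δφ = -0.00227°, Δλ = +0.00119°.
Converting to metres (1° lat = 111177 m, cos φ = 0.376853): observed ΔN = -252.4 m, observed ΔE = 49.9 m.
Subtracting the expected shift leaves a residual of -252.4 − (-225) = -27.4 m north and 49.9 − (80) = -30.1 m east.
Residual distance = √((-27.4)² + (-30.1)²) = 40.7 m.

41 m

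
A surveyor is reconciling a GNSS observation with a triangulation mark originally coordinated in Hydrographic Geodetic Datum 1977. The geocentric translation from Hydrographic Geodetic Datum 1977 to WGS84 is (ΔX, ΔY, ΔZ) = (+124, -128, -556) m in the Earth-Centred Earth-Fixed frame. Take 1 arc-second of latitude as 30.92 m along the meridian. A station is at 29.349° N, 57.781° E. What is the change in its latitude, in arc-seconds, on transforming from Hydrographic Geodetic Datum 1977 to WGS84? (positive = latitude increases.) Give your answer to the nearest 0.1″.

sin φ = 0.490128, cos φ = 0.871650, sin λ = 0.846016, cos λ = 0.533157.
North component: ΔN = −sin φ cos λ·ΔX − sin φ sin λ·ΔY + cos φ·ΔZ = −(0.490128)(0.533157)(124) − (0.490128)(0.846016)(-128) + (0.871650)(-556) = -463.96 m.
1° of latitude spans 3600 × 30.92 = 111312 m, so Δφ = -463.96 / 111312 × 3600 = -15.005″.

Δφ = -15.0″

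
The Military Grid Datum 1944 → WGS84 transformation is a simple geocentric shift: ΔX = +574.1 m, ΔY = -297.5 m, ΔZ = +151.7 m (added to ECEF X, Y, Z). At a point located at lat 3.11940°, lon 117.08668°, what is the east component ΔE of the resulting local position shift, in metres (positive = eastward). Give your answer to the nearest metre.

At φ = 3.11940°, λ = 117.08668°: sin φ = 0.054417, cos φ = 0.998518, sin λ = 0.890319, cos λ = -0.455338.
ΔE = −sin λ·ΔX + cos λ·ΔY = −(0.890319)·(574.1) + (-0.455338)·(-297.5) = -375.67 m.

ΔE = -376 m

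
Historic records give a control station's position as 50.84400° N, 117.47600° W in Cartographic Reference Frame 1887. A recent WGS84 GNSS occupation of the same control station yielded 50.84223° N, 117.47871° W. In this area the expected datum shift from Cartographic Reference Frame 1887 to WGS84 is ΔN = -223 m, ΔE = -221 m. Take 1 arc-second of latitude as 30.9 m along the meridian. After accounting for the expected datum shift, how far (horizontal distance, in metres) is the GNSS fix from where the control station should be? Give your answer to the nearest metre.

40 m

Observed coordinate differences: Δφ = -0.00177°, Δλ = -0.00271°.
Converting to metres (1° lat = 111240 m, cos φ = 0.631434): observed ΔN = -196.9 m, observed ΔE = -190.4 m.
Subtracting the expected shift leaves a residual of -196.9 − (-223) = 26.1 m north and -190.4 − (-221) = 30.6 m east.
Residual distance = √(26.1² + 30.6²) = 40.3 m.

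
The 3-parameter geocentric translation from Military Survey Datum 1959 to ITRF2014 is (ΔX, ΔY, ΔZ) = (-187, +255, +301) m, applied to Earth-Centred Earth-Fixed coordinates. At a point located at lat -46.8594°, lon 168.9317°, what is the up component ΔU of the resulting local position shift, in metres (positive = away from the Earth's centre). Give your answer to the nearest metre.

The local up (radial) axis is (cos φ cos λ, cos φ sin λ, sin φ), giving ΔU = 125.490 + 33.475 − 219.633 = -60.67 m.

ΔU = -61 m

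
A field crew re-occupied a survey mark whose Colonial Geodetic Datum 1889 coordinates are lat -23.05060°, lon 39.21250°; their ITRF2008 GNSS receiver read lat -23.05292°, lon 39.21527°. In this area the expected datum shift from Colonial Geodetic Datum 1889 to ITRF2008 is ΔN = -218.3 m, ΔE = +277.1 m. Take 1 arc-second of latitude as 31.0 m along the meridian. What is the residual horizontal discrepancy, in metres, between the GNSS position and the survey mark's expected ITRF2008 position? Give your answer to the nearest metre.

41 m

Observed coordinate differences: Δφ = -0.00232°, Δλ = +0.00277°.
Converting to metres (1° lat = 111600 m, cos φ = 0.920159): observed ΔN = -258.9 m, observed ΔE = 284.5 m.
Subtracting the expected shift leaves a residual of -258.9 − (-218.3) = -40.6 m north and 284.5 − (277.1) = 7.4 m east.
Residual distance = √((-40.6)² + 7.4²) = 41.3 m.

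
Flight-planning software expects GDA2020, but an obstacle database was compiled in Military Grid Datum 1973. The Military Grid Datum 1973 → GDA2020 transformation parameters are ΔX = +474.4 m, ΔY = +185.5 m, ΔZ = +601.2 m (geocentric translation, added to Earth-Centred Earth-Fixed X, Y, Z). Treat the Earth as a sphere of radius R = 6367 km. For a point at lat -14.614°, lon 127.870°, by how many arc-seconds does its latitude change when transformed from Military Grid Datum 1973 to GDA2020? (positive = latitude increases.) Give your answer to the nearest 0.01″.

sin φ = -0.252306, cos φ = 0.967648, sin λ = 0.789406, cos λ = -0.613872.
North component: ΔN = −sin φ cos λ·ΔX − sin φ sin λ·ΔY + cos φ·ΔZ = −(-0.252306)(-0.613872)(474.4) − (-0.252306)(0.789406)(185.5) + (0.967648)(601.2) = 545.22 m.
1° of latitude spans πR/180 = 111125 m, so Δφ = 545.22 / 111125 × 3600 = 17.663″.

Δφ = 17.66″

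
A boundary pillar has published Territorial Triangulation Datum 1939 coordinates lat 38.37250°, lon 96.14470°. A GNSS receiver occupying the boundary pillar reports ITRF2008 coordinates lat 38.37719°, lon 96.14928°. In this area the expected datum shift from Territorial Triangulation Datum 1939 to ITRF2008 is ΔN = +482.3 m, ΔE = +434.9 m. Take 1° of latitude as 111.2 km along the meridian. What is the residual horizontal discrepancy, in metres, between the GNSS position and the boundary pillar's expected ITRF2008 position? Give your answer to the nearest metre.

53 m

Observed coordinate differences: Δφ = +0.00469°, Δλ = +0.00458°.
Converting to metres (1° lat = 111200 m, cos φ = 0.783991): observed ΔN = 521.5 m, observed ΔE = 399.3 m.
Subtracting the expected shift leaves a residual of 521.5 − (482.3) = 39.2 m north and 399.3 − (434.9) = -35.6 m east.
Residual distance = √(39.2² + (-35.6)²) = 53.0 m.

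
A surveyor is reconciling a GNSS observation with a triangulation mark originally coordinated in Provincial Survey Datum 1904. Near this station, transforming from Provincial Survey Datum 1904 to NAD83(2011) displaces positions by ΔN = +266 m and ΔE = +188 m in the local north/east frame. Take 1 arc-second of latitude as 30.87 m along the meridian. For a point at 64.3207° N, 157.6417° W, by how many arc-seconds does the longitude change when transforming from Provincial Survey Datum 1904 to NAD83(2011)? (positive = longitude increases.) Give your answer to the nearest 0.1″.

At latitude 64.3207°, cos φ = 0.433334.
1″ of longitude at this latitude = 30.87 × cos φ = 13.3770 m, so Δλ = 188.0 / 13.3770 = 14.054″.

Δλ = 14.1″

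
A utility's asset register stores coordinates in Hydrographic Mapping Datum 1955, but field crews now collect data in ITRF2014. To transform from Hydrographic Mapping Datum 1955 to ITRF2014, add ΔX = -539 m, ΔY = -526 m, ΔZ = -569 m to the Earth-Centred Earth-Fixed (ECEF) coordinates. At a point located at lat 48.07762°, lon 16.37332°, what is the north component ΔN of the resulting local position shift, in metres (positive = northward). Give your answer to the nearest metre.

The local north axis is (−sin φ cos λ, −sin φ sin λ, cos φ), giving ΔN = 384.779 + 110.325 − 380.162 = 114.94 m.

ΔN = 115 m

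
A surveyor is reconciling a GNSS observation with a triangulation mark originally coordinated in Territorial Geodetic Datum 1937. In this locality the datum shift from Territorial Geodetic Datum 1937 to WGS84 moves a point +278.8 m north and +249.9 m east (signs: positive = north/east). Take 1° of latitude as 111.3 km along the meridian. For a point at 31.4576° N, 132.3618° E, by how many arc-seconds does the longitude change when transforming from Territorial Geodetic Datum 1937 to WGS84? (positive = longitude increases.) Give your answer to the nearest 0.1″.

At latitude 31.4576°, cos φ = 0.853027.
1° of longitude at this latitude = 111.3 × cos φ = 94.94 km, so Δλ = 249.9 / 94941.9 = 0.0026321° = 9.476″.

Δλ = 9.5″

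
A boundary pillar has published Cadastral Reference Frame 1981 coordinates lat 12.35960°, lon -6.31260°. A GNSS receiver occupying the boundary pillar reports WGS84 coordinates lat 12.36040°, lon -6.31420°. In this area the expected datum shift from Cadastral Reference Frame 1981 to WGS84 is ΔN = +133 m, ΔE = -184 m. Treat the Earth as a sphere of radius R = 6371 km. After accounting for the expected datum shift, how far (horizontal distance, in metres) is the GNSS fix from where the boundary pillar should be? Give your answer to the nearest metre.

Observed coordinate differences: Δφ = +0.00080°, Δλ = -0.00160°.
Converting to metres (1° lat = 111195 m, cos φ = 0.976823): observed ΔN = 89.0 m, observed ΔE = -173.8 m.
Subtracting the expected shift leaves a residual of 89.0 − (133) = -44.0 m north and -173.8 − (-184) = 10.2 m east.
Residual distance = √((-44.0)² + 10.2²) = 45.2 m.

45 m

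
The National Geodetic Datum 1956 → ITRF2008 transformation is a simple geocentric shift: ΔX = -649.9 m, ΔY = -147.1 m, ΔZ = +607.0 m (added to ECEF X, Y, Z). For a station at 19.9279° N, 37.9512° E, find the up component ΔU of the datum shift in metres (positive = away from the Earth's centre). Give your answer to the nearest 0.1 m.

The local up (radial) axis is (cos φ cos λ, cos φ sin λ, sin φ), giving ΔU = -481.783 − 85.048 + 206.888 = -359.94 m.

ΔU = -359.9 m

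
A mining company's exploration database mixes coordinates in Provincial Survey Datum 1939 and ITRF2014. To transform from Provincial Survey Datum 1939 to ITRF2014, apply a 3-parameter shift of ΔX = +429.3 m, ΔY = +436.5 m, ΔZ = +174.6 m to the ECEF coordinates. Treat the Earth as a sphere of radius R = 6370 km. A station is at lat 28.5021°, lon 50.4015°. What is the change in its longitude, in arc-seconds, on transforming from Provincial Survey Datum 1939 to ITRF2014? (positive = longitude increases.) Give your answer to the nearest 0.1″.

Δλ = -1.9″

sin φ = 0.477191, cos φ = 0.878800, sin λ = 0.770530, cos λ = 0.637404.
East component: ΔE = −sin λ·ΔX + cos λ·ΔY = −(0.770530)(429.3) + (0.637404)(436.5) = -52.56 m.
1° of latitude spans πR/180 = 111177 m; at latitude φ, 1° of longitude spans that × cos φ = 97702.7 m, so Δλ = -52.56 / 97702.7 × 3600 = -1.937″.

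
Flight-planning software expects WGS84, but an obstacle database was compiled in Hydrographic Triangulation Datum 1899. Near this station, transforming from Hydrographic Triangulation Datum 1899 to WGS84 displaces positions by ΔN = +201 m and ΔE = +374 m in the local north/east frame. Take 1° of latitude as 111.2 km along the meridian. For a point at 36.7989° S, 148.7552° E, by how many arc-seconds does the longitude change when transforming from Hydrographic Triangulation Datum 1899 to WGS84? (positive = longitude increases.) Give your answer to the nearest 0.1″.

At latitude -36.7989°, cos φ = 0.800743.
1° of longitude at this latitude = 111.2 × cos φ = 89.04 km, so Δλ = 374.0 / 89042.6 = 0.0042002° = 15.121″.

Δλ = 15.1″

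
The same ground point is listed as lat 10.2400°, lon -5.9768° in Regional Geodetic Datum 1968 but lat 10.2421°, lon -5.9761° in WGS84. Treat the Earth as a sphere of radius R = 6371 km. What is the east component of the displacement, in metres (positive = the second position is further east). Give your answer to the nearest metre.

Δφ = 10.2421° − 10.2400° = +0.0021°; Δλ = -5.9761° − -5.9768° = +0.0007°.
1° along a meridian = πR/180 = 111195 m.
ΔN = Δφ × 111195 = 233.5 m; ΔE = Δλ × 111195 × cos(10.2400°) = +0.0007 × 111195 × 0.984072 = 76.6 m.

ΔE = 77 m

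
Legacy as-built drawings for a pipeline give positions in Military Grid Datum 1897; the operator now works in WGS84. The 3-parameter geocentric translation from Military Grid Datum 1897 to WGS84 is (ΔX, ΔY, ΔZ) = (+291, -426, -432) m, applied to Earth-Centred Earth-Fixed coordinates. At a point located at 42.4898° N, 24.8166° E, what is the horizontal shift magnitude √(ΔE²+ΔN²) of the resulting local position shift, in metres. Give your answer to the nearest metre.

The local east axis at (φ, λ) is (−sin λ, cos λ, 0), so ΔE = −sin(24.8166°)·291 + cos(24.8166°)·(-426) = -508.80 m.
The local north axis is (−sin φ cos λ, −sin φ sin λ, cos φ), giving ΔN = -178.408 + 120.771 − 318.556 = -376.19 m.
Horizontal magnitude = √(ΔE² + ΔN²) = √((-508.80)² + (-376.19)²) = 632.77 m.

633 m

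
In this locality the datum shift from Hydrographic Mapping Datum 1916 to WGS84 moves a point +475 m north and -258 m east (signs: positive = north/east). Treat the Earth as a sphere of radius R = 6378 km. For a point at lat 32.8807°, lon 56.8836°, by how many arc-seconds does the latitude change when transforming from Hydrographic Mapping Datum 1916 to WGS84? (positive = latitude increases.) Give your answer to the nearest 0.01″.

On a sphere of radius R, 1 rad of latitude = R, so Δφ = ΔN / R = 475.0 / 6378000 = 7.4475e-05 rad = 15.362″.

Δφ = 15.36″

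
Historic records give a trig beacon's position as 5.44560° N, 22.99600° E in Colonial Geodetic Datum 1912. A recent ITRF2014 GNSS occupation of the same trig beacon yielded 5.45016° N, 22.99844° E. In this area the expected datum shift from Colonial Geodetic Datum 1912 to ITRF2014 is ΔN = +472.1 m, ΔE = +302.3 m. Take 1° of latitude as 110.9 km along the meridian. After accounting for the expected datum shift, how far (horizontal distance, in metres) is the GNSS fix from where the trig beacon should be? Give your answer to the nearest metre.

47 m

Observed coordinate differences: Δφ = +0.00456°, Δλ = +0.00244°.
Converting to metres (1° lat = 110900 m, cos φ = 0.995487): observed ΔN = 505.7 m, observed ΔE = 269.4 m.
Subtracting the expected shift leaves a residual of 505.7 − (472.1) = 33.6 m north and 269.4 − (302.3) = -32.9 m east.
Residual distance = √(33.6² + (-32.9)²) = 47.0 m.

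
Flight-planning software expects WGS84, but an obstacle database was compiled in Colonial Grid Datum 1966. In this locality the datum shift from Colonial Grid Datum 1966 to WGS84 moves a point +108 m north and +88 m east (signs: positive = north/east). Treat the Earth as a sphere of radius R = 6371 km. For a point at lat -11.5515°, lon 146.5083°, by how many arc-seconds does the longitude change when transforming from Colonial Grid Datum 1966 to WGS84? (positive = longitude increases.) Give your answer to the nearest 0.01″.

Δλ = 2.91″

At latitude -11.5515°, cos φ = 0.979745.
One radian of longitude at latitude φ spans R cos φ, so Δλ = ΔE / (R cos φ) = 88.0 / (6371000 × 0.979745) = 1.4098e-05 rad = 2.908″.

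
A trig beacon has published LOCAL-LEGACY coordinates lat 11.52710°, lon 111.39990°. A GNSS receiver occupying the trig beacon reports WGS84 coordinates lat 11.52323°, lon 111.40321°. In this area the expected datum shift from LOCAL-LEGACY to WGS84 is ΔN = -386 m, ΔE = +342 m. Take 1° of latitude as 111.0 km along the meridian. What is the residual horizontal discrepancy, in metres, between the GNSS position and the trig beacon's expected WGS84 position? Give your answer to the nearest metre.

Observed coordinate differences: Δφ = -0.00387°, Δλ = +0.00331°.
Converting to metres (1° lat = 111000 m, cos φ = 0.979830): observed ΔN = -429.6 m, observed ΔE = 360.0 m.
Subtracting the expected shift leaves a residual of -429.6 − (-386) = -43.6 m north and 360.0 − (342) = 18.0 m east.
Residual distance = √((-43.6)² + 18.0²) = 47.1 m.

47 m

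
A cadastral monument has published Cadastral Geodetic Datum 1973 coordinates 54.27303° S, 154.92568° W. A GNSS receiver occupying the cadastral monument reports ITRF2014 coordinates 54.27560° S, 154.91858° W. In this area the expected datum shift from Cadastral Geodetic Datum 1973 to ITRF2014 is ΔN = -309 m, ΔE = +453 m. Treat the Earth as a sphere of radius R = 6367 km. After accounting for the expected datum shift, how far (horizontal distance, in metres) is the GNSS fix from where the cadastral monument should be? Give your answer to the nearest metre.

25 m

Observed coordinate differences: Δφ = -0.00257°, Δλ = +0.00710°.
Converting to metres (1° lat = 111125 m, cos φ = 0.583923): observed ΔN = -285.6 m, observed ΔE = 460.7 m.
Subtracting the expected shift leaves a residual of -285.6 − (-309) = 23.4 m north and 460.7 − (453) = 7.7 m east.
Residual distance = √(23.4² + 7.7²) = 24.6 m.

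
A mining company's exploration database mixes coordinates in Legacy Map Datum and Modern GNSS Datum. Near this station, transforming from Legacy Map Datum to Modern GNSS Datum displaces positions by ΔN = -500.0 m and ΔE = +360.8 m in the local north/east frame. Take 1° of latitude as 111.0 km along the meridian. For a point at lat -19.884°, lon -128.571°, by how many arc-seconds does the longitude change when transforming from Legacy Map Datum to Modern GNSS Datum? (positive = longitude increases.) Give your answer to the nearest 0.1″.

Δλ = 12.4″

At latitude -19.884°, cos φ = 0.940383.
1° of longitude at this latitude = 111.0 × cos φ = 104.38 km, so Δλ = 360.8 / 104382.5 = 0.0034565° = 12.443″.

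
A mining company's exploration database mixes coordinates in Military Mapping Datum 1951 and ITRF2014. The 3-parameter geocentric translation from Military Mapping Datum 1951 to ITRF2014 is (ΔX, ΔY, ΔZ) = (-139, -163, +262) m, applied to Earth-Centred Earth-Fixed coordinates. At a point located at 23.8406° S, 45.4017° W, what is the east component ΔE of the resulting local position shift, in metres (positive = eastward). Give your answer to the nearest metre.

At φ = -23.8406°, λ = -45.4017°: sin φ = -0.404194, cos φ = 0.914673, sin λ = -0.712047, cos λ = 0.702132.
ΔE = −sin λ·ΔX + cos λ·ΔY = −(-0.712047)·(-139) + (0.702132)·(-163) = -213.42 m.

ΔE = -213 m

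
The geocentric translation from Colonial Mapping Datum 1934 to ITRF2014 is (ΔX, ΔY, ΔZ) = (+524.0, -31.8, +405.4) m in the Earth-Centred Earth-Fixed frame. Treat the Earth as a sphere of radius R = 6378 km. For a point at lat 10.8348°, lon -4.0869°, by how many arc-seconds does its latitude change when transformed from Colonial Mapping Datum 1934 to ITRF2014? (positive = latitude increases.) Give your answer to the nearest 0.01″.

Δφ = 9.69″

sin φ = 0.187978, cos φ = 0.982173, sin λ = -0.071269, cos λ = 0.997457.
North component: ΔN = −sin φ cos λ·ΔX − sin φ sin λ·ΔY + cos φ·ΔZ = −(0.187978)(0.997457)(524.0) − (0.187978)(-0.071269)(-31.8) + (0.982173)(405.4) = 299.50 m.
1° of latitude spans πR/180 = 111317 m, so Δφ = 299.50 / 111317 × 3600 = 9.686″.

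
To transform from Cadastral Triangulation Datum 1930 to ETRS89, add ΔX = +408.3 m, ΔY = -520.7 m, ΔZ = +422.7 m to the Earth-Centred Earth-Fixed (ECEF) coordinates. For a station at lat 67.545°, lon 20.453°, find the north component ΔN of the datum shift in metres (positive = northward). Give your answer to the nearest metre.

ΔN = -24 m

The local north axis is (−sin φ cos λ, −sin φ sin λ, cos φ), giving ΔN = -353.555 + 168.157 + 161.454 = -23.94 m.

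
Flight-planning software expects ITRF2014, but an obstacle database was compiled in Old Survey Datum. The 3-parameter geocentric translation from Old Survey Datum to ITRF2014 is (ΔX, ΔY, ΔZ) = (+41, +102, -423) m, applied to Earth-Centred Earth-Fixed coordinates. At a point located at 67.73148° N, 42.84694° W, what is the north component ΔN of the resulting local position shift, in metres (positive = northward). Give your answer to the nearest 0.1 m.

ΔN = -123.9 m

The local north axis is (−sin φ cos λ, −sin φ sin λ, cos φ), giving ΔN = -27.818 + 64.191 − 160.295 = -123.92 m.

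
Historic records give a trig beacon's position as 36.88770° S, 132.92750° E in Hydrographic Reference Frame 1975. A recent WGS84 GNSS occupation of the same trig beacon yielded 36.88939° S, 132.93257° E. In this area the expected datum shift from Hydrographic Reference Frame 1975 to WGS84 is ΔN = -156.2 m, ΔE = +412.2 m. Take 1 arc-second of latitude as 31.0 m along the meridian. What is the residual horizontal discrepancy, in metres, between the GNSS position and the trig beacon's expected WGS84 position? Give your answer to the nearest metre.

52 m

Observed coordinate differences: Δφ = -0.00169°, Δλ = +0.00507°.
Converting to metres (1° lat = 111600 m, cos φ = 0.799814): observed ΔN = -188.6 m, observed ΔE = 452.5 m.
Subtracting the expected shift leaves a residual of -188.6 − (-156.2) = -32.4 m north and 452.5 − (412.2) = 40.3 m east.
Residual distance = √((-32.4)² + 40.3²) = 51.7 m.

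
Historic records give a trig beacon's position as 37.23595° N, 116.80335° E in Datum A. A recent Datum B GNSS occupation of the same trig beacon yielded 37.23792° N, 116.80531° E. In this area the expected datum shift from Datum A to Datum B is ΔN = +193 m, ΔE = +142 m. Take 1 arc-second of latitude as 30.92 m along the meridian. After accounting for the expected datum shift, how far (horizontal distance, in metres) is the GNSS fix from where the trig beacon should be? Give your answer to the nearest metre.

Observed coordinate differences: Δφ = +0.00197°, Δλ = +0.00196°.
Converting to metres (1° lat = 111312 m, cos φ = 0.796150): observed ΔN = 219.3 m, observed ΔE = 173.7 m.
Subtracting the expected shift leaves a residual of 219.3 − (193) = 26.3 m north and 173.7 − (142) = 31.7 m east.
Residual distance = √(26.3² + 31.7²) = 41.2 m.

41 m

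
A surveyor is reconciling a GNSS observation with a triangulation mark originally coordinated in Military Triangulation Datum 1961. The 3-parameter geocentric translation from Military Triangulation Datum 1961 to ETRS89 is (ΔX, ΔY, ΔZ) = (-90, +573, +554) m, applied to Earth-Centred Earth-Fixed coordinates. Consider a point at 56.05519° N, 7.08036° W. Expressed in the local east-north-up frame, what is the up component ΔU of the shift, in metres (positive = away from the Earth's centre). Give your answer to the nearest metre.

ΔU = 370 m

The local up (radial) axis is (cos φ cos λ, cos φ sin λ, sin φ), giving ΔU = -49.872 − 39.439 + 459.585 = 370.27 m.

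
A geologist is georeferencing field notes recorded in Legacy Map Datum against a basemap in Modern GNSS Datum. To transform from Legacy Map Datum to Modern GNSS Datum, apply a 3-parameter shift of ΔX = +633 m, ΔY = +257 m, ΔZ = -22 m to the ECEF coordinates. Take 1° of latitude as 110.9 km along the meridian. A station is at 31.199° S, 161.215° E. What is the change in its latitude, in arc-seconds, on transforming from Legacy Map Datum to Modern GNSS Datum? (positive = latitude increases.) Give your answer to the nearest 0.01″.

sin φ = -0.518012, cos φ = 0.855373, sin λ = 0.322018, cos λ = -0.946734.
North component: ΔN = −sin φ cos λ·ΔX − sin φ sin λ·ΔY + cos φ·ΔZ = −(-0.518012)(-0.946734)(633) − (-0.518012)(0.322018)(257) + (0.855373)(-22) = -286.38 m.
1° of latitude spans 110900 m, so Δφ = -286.38 / 110900 × 3600 = -9.296″.

Δφ = -9.30″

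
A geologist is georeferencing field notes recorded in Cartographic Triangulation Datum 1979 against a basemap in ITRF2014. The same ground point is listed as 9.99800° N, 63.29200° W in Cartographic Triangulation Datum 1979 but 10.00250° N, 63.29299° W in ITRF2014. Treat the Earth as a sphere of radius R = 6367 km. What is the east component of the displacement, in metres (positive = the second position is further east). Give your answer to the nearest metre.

ΔE = -108 m

Δφ = 10.00250° − 9.99800° = +0.00450°; Δλ = -63.29299° − -63.29200° = -0.00099°.
1° along a meridian = πR/180 = 111125 m.
ΔN = Δφ × 111125 = 500.1 m; ΔE = Δλ × 111125 × cos(9.99800°) = -0.00099 × 111125 × 0.984814 = -108.3 m.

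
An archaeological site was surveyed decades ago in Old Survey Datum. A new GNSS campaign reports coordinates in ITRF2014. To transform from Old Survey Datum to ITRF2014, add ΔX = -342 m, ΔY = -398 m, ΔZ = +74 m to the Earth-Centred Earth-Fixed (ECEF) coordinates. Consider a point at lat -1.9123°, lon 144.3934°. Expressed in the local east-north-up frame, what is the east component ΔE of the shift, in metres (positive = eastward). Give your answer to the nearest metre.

The local east axis at (φ, λ) is (−sin λ, cos λ, 0), so ΔE = −sin(144.3934°)·(-342) + cos(144.3934°)·(-398) = 522.71 m.

ΔE = 523 m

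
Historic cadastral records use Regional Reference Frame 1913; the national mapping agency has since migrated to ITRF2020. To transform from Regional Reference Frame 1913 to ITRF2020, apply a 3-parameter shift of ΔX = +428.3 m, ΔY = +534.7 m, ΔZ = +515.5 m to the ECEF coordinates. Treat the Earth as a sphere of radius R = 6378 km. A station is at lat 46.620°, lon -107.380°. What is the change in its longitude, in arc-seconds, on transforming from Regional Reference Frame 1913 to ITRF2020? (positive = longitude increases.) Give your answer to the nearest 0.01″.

Δλ = 11.73″

sin φ = 0.726814, cos φ = 0.686834, sin λ = -0.954345, cos λ = -0.298708.
East component: ΔE = −sin λ·ΔX + cos λ·ΔY = −(-0.954345)(428.3) + (-0.298708)(534.7) = 249.03 m.
1° of latitude spans πR/180 = 111317 m; at latitude φ, 1° of longitude spans that × cos φ = 76456.4 m, so Δλ = 249.03 / 76456.4 × 3600 = 11.726″.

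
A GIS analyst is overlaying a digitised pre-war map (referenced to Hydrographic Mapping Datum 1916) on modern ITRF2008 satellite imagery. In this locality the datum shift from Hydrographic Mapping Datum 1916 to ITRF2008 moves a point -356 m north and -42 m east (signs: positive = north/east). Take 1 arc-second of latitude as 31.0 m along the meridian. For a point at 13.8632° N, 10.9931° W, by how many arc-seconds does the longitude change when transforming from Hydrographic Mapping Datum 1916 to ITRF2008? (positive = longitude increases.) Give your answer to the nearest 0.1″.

At latitude 13.8632°, cos φ = 0.970871.
1″ of longitude at this latitude = 31.00 × cos φ = 30.0970 m, so Δλ = -42.0 / 30.0970 = -1.395″.

Δλ = -1.4″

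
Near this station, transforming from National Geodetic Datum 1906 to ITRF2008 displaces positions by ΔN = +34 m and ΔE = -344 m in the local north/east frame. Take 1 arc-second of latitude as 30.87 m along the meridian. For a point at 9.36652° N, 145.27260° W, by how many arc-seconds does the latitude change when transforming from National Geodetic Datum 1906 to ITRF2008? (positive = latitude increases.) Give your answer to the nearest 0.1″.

Δφ = 1.1″

1″ of latitude = 30.87 m, so Δφ = 34.0 / 30.87 = 1.101″.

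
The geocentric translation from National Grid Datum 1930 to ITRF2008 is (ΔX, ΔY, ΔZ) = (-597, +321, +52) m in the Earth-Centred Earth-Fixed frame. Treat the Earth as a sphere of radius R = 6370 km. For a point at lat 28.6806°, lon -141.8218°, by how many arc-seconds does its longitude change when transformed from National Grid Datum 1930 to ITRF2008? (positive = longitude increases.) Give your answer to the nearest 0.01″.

Δλ = -22.93″

sin φ = 0.479926, cos φ = 0.877309, sin λ = -0.618109, cos λ = -0.786092.
East component: ΔE = −sin λ·ΔX + cos λ·ΔY = −(-0.618109)(-597) + (-0.786092)(321) = -621.35 m.
1° of latitude spans πR/180 = 111177 m; at latitude φ, 1° of longitude spans that × cos φ = 97537.0 m, so Δλ = -621.35 / 97537.0 × 3600 = -22.933″.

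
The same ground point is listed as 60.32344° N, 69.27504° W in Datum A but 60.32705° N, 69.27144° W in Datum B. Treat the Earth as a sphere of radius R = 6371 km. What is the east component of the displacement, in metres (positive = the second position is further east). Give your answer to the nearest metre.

ΔE = 198 m

Δφ = 60.32705° − 60.32344° = +0.00361°; Δλ = -69.27144° − -69.27504° = +0.00360°.
1° along a meridian = πR/180 = 111195 m.
ΔN = Δφ × 111195 = 401.4 m; ΔE = Δλ × 111195 × cos(60.32344°) = +0.00360 × 111195 × 0.495103 = 198.2 m.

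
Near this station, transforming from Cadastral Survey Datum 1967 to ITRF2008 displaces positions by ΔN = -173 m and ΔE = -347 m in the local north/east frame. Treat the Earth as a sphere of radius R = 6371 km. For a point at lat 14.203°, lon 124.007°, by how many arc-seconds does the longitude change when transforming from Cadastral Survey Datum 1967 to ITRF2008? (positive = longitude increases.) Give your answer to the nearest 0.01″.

Δλ = -11.59″

At latitude 14.203°, cos φ = 0.969433.
One radian of longitude at latitude φ spans R cos φ, so Δλ = ΔE / (R cos φ) = -347.0 / (6371000 × 0.969433) = -5.6183e-05 rad = -11.589″.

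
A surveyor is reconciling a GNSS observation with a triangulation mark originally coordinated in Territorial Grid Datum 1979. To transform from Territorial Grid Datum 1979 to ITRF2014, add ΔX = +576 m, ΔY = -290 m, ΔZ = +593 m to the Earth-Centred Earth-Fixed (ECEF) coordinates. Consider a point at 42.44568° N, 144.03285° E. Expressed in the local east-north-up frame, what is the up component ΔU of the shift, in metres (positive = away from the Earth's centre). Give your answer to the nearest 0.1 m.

ΔU = -69.5 m

At φ = 42.44568°, λ = 144.03285°: sin φ = 0.674891, cos φ = 0.737918, sin λ = 0.587321, cos λ = -0.809354.
ΔU = cos φ cos λ·ΔX + cos φ sin λ·ΔY + sin φ·ΔZ = (0.737918)(-0.809354)(576) + (0.737918)(0.587321)(-290) + (0.674891)(593) = -69.48 m.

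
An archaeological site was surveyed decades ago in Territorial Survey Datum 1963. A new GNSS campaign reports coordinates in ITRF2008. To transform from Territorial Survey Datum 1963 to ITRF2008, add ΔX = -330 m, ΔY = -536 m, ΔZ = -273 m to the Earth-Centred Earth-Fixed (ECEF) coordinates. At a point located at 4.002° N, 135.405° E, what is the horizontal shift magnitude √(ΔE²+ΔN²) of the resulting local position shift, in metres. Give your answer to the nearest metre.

The local east axis at (φ, λ) is (−sin λ, cos λ, 0), so ΔE = −sin(135.405°)·(-330) + cos(135.405°)·(-536) = 613.37 m.
The local north axis is (−sin φ cos λ, −sin φ sin λ, cos φ), giving ΔN = -16.400 + 26.264 − 272.334 = -262.47 m.
Horizontal magnitude = √(ΔE² + ΔN²) = √(613.37² + (-262.47)²) = 667.17 m.

667 m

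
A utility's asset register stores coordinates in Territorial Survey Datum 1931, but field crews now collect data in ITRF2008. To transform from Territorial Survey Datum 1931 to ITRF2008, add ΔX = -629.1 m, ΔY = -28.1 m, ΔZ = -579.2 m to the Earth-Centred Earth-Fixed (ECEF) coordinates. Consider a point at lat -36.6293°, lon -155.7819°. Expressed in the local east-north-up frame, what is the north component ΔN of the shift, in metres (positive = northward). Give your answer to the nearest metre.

At φ = -36.6293°, λ = -155.7819°: sin φ = -0.596635, cos φ = 0.802512, sin λ = -0.410211, cos λ = -0.911991.
ΔN = −sin φ cos λ·ΔX − sin φ sin λ·ΔY + cos φ·ΔZ = −(-0.596635)(-0.911991)(-629.1) − (-0.596635)(-0.410211)(-28.1) + (0.802512)(-579.2) = -115.63 m.

ΔN = -116 m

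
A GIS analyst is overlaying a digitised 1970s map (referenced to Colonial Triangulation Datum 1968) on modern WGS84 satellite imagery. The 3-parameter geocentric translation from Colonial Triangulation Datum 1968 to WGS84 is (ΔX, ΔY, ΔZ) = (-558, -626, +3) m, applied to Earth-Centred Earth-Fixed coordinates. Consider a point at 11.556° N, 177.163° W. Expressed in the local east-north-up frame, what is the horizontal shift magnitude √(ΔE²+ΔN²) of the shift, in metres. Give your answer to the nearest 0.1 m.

608.6 m

At φ = 11.556°, λ = -177.163°: sin φ = 0.200326, cos φ = 0.979729, sin λ = -0.049495, cos λ = -0.998774.
ΔE = −sin λ·ΔX + cos λ·ΔY = −(-0.049495)·(-558) + (-0.998774)·(-626) = 597.61 m.
ΔN = −sin φ cos λ·ΔX − sin φ sin λ·ΔY + cos φ·ΔZ = −(0.200326)(-0.998774)(-558) − (0.200326)(-0.049495)(-626) + (0.979729)(3) = -114.91 m.
Horizontal magnitude = √(ΔE² + ΔN²) = √(597.61² + (-114.91)²) = 608.56 m.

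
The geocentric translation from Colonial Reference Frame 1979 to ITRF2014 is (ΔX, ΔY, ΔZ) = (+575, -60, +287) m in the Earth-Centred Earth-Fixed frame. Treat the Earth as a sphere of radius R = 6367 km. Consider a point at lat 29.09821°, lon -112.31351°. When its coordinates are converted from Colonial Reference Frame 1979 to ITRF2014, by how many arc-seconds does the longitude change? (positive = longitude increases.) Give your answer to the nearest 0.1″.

sin φ = 0.486308, cos φ = 0.873787, sin λ = -0.925120, cos λ = -0.379674.
East component: ΔE = −sin λ·ΔX + cos λ·ΔY = −(-0.925120)(575) + (-0.379674)(-60) = 554.72 m.
1° of latitude spans πR/180 = 111125 m; at latitude φ, 1° of longitude spans that × cos φ = 97099.7 m, so Δλ = 554.72 / 97099.7 × 3600 = 20.567″.

Δλ = 20.6″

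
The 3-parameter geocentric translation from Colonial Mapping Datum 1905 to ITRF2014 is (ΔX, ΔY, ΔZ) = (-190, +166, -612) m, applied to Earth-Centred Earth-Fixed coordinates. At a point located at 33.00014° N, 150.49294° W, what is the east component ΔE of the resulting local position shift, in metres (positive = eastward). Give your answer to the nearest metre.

ΔE = -238 m

The local east axis at (φ, λ) is (−sin λ, cos λ, 0), so ΔE = −sin(-150.49294°)·(-190) + cos(-150.49294°)·166 = -238.05 m.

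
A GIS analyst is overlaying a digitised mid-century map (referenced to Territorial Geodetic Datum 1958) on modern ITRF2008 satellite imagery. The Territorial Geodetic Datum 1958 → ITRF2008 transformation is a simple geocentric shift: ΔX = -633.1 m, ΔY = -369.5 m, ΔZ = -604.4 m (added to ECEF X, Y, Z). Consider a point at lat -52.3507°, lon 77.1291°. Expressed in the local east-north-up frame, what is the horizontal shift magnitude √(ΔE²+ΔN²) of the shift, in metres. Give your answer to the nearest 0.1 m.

934.3 m

At φ = -52.3507°, λ = 77.1291°: sin φ = -0.791764, cos φ = 0.610827, sin λ = 0.974874, cos λ = 0.222755.
ΔE = −sin λ·ΔX + cos λ·ΔY = −(0.974874)·(-633.1) + (0.222755)·(-369.5) = 534.89 m.
ΔN = −sin φ cos λ·ΔX − sin φ sin λ·ΔY + cos φ·ΔZ = −(-0.791764)(0.222755)(-633.1) − (-0.791764)(0.974874)(-369.5) + (0.610827)(-604.4) = -766.05 m.
Horizontal magnitude = √(ΔE² + ΔN²) = √(534.89² + (-766.05)²) = 934.31 m.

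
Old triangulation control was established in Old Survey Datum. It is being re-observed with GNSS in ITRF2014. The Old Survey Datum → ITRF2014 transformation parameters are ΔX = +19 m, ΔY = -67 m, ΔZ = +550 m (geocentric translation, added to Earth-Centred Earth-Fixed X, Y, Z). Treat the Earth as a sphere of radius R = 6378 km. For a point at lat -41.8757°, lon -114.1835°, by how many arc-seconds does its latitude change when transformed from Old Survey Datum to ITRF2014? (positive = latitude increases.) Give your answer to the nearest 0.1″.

sin φ = -0.667517, cos φ = 0.744595, sin λ = -0.912238, cos λ = -0.409660.
North component: ΔN = −sin φ cos λ·ΔX − sin φ sin λ·ΔY + cos φ·ΔZ = −(-0.667517)(-0.409660)(19) − (-0.667517)(-0.912238)(-67) + (0.744595)(550) = 445.13 m.
1° of latitude spans πR/180 = 111317 m, so Δφ = 445.13 / 111317 × 3600 = 14.396″.

Δφ = 14.4″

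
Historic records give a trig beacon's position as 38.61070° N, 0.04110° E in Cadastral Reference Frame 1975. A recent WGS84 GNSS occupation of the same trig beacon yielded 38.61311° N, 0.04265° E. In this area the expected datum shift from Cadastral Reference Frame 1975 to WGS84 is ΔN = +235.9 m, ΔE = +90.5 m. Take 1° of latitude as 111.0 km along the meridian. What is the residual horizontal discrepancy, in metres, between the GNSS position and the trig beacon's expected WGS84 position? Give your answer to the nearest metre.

Observed coordinate differences: Δφ = +0.00241°, Δλ = +0.00155°.
Converting to metres (1° lat = 111000 m, cos φ = 0.781404): observed ΔN = 267.5 m, observed ΔE = 134.4 m.
Subtracting the expected shift leaves a residual of 267.5 − (235.9) = 31.6 m north and 134.4 − (90.5) = 43.9 m east.
Residual distance = √(31.6² + 43.9²) = 54.1 m.

54 m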